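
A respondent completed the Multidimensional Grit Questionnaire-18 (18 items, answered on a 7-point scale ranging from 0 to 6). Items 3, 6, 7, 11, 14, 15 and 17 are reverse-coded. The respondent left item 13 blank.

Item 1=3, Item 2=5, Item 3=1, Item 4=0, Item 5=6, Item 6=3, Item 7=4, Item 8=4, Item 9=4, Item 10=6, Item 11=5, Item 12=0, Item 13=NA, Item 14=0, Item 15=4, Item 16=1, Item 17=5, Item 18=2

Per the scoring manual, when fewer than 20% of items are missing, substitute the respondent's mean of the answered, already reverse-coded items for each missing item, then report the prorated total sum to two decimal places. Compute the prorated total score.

Reverse-coded (on a 0–6 scale, reversed = 6 − raw):
  item 3: 6 − 1 = 5
  item 6: 6 − 3 = 3
  item 7: 6 − 4 = 2
  item 11: 6 − 5 = 1
  item 14: 6 − 0 = 6
  item 15: 6 − 4 = 2
  item 17: 6 − 5 = 1
Completed scored items (17 of 18): 3, 5, 5, 0, 6, 3, 2, 4, 4, 6, 1, 0, 6, 2, 1, 1, 2; sum = 51.
Person mean = 51 / 17 ≈ 3.0000
Prorated total = (51 / 17) × 18 = 54.00 (to 2 dp)

54.00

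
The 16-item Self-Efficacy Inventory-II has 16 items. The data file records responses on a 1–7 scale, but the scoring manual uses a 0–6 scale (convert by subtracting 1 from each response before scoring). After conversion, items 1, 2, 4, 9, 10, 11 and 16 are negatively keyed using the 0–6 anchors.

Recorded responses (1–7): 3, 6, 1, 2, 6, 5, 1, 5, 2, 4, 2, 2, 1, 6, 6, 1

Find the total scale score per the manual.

Convert to 0–6: 2, 5, 0, 1, 5, 4, 0, 4, 1, 3, 1, 1, 0, 5, 5, 0
Reverse-coded (reversed = (0+6) − raw = 6 − raw):
  item 1: 6 − 2 = 4
  item 2: 6 − 5 = 1
  item 4: 6 − 1 = 5
  item 9: 6 − 1 = 5
  item 10: 6 − 3 = 3
  item 11: 6 − 1 = 5
  item 16: 6 − 0 = 6
Scored: 4, 1, 0, 5, 5, 4, 0, 4, 5, 3, 5, 1, 0, 5, 5, 6
Total = 53

53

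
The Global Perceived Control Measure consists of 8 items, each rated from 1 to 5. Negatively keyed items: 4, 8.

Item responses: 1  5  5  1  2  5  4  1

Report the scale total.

Reverse-coded items (reversed = (1+5) − raw = 6 − raw):
  item 4: 6 − 1 = 5
  item 8: 6 − 1 = 5
After reverse-coding: 1, 5, 5, 5, 2, 5, 4, 5
Total = 1 + 5 + 5 + 5 + 2 + 5 + 4 + 5 = 32

32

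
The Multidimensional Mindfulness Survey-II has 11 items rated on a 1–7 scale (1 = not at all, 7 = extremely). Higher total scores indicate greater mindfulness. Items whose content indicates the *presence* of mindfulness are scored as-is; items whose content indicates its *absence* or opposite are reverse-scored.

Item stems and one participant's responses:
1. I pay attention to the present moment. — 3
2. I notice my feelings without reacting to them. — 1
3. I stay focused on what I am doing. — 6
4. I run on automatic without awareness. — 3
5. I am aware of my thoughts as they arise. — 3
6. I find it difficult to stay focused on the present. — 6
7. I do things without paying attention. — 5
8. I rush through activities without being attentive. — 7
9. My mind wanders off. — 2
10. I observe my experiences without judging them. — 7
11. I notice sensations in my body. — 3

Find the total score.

Items 4, 6, 7, 8, 9 describe the absence/opposite of mindfulness → reverse-score.
reverse-coded value = 8 − response.
  item 1: 3
  item 2: 1
  item 3: 6
  item 4: 8 − 3 = 5
  item 5: 3
  item 6: 8 − 6 = 2
  item 7: 8 − 5 = 3
  item 8: 8 − 7 = 1
  item 9: 8 − 2 = 6
  item 10: 7
  item 11: 3
Total = 3 + 1 + 6 + 5 + 3 + 2 + 3 + 1 + 6 + 7 + 3 = 40

40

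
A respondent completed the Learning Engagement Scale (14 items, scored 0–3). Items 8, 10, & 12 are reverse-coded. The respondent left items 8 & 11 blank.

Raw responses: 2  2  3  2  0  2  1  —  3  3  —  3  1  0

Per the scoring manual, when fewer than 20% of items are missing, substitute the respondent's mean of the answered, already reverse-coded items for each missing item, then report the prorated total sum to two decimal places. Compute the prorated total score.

Reverse-coded (reverse-coded value = 3 − response):
  item 10: 3 − 3 = 0
  item 12: 3 − 3 = 0
Completed scored items (12 of 14): 2, 2, 3, 2, 0, 2, 1, 3, 0, 0, 1, 0; sum = 16.
Person mean = 16 / 12 ≈ 1.3333
Prorated total = (16 / 12) × 14 = 18.67 (to 2 dp)

18.67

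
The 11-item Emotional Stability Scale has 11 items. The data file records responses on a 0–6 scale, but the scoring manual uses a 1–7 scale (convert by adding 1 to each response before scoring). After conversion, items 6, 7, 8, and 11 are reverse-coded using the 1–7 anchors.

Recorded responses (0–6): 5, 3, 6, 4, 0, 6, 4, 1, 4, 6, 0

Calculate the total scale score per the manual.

52

Convert to 1–7: 6, 4, 7, 5, 1, 7, 5, 2, 5, 7, 1
Reverse-coded (on a 1–7 scale, reversed = 8 − raw):
  item 6: 8 − 7 = 1
  item 7: 8 − 5 = 3
  item 8: 8 − 2 = 6
  item 11: 8 − 1 = 7
Scored: 6, 4, 7, 5, 1, 1, 3, 6, 5, 7, 7
Total = 52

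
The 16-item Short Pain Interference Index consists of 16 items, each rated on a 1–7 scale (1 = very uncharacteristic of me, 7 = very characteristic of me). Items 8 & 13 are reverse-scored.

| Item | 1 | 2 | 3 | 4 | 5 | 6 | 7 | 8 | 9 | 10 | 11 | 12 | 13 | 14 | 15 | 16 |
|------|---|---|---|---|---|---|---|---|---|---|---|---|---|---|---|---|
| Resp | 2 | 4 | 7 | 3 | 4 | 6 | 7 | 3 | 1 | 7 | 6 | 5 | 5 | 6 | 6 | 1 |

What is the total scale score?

Raw sum = 73. Reverse-scored items: 8, 13; their raw sum = 8.
Each reversal replaces raw with 8 − raw, changing the total by 8 − 2·raw per item.
Total = 73 + 2·8 − 2·8 = 73 + 16 − 16 = 73

73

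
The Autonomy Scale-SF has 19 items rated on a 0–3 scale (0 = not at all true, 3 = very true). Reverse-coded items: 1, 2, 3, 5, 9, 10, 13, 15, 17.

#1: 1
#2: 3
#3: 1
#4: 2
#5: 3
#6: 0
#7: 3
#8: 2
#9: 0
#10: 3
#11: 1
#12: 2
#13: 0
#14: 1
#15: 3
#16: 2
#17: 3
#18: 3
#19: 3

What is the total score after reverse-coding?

29

Raw sum = 36. Reverse-coded items: 1, 2, 3, 5, 9, 10, 13, 15, 17; their raw sum = 17.
Each reversal replaces raw with 3 − raw, changing the total by 3 − 2·raw per item.
Total = 36 + 9·3 − 2·17 = 36 + 27 − 34 = 29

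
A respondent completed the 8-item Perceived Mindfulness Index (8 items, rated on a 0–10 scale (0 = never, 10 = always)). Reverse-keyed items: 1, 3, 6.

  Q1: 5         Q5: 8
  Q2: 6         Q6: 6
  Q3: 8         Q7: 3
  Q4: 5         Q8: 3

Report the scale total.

Apply reverse scoring (on a 0–10 scale, reversed = 10 − raw):
  item 1: 10 − 5 = 5
  item 3: 10 − 8 = 2
  item 6: 10 − 6 = 4
After reverse-coding: 5, 6, 2, 5, 8, 4, 3, 3
Total = 5 + 6 + 2 + 5 + 8 + 4 + 3 + 3 = 36

36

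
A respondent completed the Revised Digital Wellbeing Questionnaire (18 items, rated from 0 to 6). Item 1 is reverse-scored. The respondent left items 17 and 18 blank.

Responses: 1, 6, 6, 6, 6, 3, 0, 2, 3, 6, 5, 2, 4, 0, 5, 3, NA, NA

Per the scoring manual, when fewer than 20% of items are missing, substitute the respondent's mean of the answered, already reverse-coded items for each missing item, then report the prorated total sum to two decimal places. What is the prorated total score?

Reverse-coded (reversed = (0+6) − raw = 6 − raw):
  item 1: 6 − 1 = 5
Completed scored items (16 of 18): 5, 6, 6, 6, 6, 3, 0, 2, 3, 6, 5, 2, 4, 0, 5, 3; sum = 62.
Person mean = 62 / 16 ≈ 3.8750
Prorated total = (62 / 16) × 18 = 69.75 (to 2 dp)

69.75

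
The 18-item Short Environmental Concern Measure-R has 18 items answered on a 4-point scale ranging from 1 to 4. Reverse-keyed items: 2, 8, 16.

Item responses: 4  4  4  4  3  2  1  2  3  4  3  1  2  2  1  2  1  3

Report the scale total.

45

Raw sum = 46. Reverse-keyed items: 2, 8, 16; their raw sum = 8.
Each reversal replaces raw with 5 − raw, changing the total by 5 − 2·raw per item.
Total = 46 + 3·5 − 2·8 = 46 + 15 − 16 = 45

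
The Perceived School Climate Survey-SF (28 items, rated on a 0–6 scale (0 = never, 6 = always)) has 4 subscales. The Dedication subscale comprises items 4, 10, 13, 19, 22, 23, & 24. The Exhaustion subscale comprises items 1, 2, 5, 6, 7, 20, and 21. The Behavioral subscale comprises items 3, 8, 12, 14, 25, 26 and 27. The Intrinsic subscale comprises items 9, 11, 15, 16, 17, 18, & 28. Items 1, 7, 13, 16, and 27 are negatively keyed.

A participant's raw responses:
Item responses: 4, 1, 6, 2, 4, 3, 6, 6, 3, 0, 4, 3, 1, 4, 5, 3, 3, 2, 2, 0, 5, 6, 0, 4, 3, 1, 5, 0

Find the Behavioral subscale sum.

Behavioral items: 3, 8, 12, 14, 25, 26, 27.
Of these, item 27 is negatively keyed; reverse-coded value = 6 − response.
  item 3: 6
  item 8: 6
  item 12: 3
  item 14: 4
  item 25: 3
  item 26: 1
  item 27: 6 − 5 = 1
Sum = 6 + 6 + 3 + 4 + 3 + 1 + 1 = 24

24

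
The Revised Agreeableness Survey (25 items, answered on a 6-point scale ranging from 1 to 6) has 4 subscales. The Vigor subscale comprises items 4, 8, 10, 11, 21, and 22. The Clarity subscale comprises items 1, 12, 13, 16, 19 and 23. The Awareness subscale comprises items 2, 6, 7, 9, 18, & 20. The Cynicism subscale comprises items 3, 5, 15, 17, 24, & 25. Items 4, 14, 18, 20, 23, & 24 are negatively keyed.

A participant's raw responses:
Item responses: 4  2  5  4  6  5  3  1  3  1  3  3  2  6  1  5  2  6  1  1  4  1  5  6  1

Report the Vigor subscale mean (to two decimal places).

2.17

Vigor items: 4, 8, 10, 11, 21, 22.
Of these, item 4 is negatively keyed; on a 1–6 scale, reversed = 7 − raw.
  item 4: 7 − 4 = 3
  item 8: 1
  item 10: 1
  item 11: 3
  item 21: 4
  item 22: 1
Sum = 3 + 1 + 1 + 3 + 4 + 1 = 13
Mean = 13 / 6 = 2.17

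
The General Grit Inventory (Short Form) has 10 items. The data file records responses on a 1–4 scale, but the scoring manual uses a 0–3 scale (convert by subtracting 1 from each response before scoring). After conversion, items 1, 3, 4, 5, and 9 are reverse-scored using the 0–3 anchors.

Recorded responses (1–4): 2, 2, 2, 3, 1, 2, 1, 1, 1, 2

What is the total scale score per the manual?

Convert to 0–3: 1, 1, 1, 2, 0, 1, 0, 0, 0, 1
Reverse-coded (reversed = (0+3) − raw = 3 − raw):
  item 1: 3 − 1 = 2
  item 3: 3 − 1 = 2
  item 4: 3 − 2 = 1
  item 5: 3 − 0 = 3
  item 9: 3 − 0 = 3
Scored: 2, 1, 2, 1, 3, 1, 0, 0, 3, 1
Total = 14

14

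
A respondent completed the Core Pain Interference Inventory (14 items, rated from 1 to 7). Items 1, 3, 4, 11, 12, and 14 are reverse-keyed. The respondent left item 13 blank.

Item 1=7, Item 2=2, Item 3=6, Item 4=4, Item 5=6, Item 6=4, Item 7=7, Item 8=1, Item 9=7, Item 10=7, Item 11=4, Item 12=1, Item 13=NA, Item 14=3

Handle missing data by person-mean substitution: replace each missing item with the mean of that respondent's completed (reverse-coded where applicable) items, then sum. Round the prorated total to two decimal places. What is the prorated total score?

Reverse-coded (reversed = (1+7) − raw = 8 − raw):
  item 1: 8 − 7 = 1
  item 3: 8 − 6 = 2
  item 4: 8 − 4 = 4
  item 11: 8 − 4 = 4
  item 12: 8 − 1 = 7
  item 14: 8 − 3 = 5
Completed scored items (13 of 14): 1, 2, 2, 4, 6, 4, 7, 1, 7, 7, 4, 7, 5; sum = 57.
Person mean = 57 / 13 ≈ 4.3846
Prorated total = (57 / 13) × 14 = 61.38 (to 2 dp)

61.38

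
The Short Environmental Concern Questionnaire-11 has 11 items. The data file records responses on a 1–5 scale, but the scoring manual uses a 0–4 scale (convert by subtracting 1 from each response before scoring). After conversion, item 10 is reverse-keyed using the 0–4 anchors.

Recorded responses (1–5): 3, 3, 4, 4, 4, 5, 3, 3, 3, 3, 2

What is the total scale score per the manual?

Convert to 0–4: 2, 2, 3, 3, 3, 4, 2, 2, 2, 2, 1
Reverse-coded (reverse-coded value = 4 − response):
  item 10: 4 − 2 = 2
Scored: 2, 2, 3, 3, 3, 4, 2, 2, 2, 2, 1
Total = 26

26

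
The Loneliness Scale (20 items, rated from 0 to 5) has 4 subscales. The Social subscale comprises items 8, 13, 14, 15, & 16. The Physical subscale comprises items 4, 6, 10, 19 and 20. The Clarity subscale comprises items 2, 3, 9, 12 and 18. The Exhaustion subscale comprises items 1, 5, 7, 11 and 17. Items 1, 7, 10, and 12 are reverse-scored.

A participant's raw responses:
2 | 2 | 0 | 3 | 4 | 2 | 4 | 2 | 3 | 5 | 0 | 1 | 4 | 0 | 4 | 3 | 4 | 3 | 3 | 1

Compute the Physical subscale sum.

Physical items: 4, 6, 10, 19, 20.
Of these, item 10 is reverse-scored; reversed = (0+5) − raw = 5 − raw.
  item 4: 3
  item 6: 2
  item 10: 5 − 5 = 0
  item 19: 3
  item 20: 1
Sum = 3 + 2 + 0 + 3 + 1 = 9

9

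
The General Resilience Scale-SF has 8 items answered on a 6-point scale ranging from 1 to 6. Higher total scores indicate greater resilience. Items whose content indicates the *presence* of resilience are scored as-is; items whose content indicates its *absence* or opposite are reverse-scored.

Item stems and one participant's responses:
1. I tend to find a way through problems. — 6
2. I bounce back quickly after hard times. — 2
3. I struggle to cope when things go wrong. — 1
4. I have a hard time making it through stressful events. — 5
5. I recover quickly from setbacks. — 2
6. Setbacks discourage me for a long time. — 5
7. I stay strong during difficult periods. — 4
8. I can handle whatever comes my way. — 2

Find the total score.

26

Items 3, 4, 6 describe the absence/opposite of resilience → reverse-score.
reversed = (1+6) − raw = 7 − raw.
  item 1: 6
  item 2: 2
  item 3: 7 − 1 = 6
  item 4: 7 − 5 = 2
  item 5: 2
  item 6: 7 − 5 = 2
  item 7: 4
  item 8: 2
Total = 6 + 2 + 6 + 2 + 2 + 2 + 4 + 2 = 26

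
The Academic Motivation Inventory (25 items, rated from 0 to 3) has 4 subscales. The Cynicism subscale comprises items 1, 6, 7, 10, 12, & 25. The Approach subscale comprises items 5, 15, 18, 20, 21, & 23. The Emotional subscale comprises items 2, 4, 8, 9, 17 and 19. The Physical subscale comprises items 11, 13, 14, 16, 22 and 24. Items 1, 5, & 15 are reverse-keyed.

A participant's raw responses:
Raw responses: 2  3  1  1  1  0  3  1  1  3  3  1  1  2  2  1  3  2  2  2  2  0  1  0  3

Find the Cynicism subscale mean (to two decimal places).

1.83

Cynicism items: 1, 6, 7, 10, 12, 25.
Of these, item 1 is reverse-keyed; on a 0–3 scale, reversed = 3 − raw.
  item 1: 3 − 2 = 1
  item 6: 0
  item 7: 3
  item 10: 3
  item 12: 1
  item 25: 3
Sum = 1 + 0 + 3 + 3 + 1 + 3 = 11
Mean = 11 / 6 = 1.83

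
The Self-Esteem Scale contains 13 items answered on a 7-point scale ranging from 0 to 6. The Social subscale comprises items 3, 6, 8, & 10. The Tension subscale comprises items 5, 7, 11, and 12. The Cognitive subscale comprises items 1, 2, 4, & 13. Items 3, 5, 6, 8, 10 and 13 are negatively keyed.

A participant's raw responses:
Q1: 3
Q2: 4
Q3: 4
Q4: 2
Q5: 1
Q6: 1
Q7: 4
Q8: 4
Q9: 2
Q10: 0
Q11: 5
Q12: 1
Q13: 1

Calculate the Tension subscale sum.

Tension items: 5, 7, 11, 12.
Of these, item 5 is negatively keyed; on a 0–6 scale, reversed = 6 − raw.
  item 5: 6 − 1 = 5
  item 7: 4
  item 11: 5
  item 12: 1
Sum = 5 + 4 + 5 + 1 = 15

15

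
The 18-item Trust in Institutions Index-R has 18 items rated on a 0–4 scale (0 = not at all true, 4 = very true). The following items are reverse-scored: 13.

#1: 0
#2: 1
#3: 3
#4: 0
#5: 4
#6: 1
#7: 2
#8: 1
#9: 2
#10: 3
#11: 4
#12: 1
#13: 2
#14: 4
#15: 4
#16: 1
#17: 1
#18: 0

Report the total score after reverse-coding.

Reverse-scored items use 4 − raw:
  item 13: 4 − 2 = 2
Scored responses: 0, 1, 3, 0, 4, 1, 2, 1, 2, 3, 4, 1, 2, 4, 4, 1, 1, 0
Total = 0 + 1 + 3 + 0 + 4 + 1 + 2 + 1 + 2 + 3 + 4 + 1 + 2 + 4 + 4 + 1 + 1 + 0 = 34

34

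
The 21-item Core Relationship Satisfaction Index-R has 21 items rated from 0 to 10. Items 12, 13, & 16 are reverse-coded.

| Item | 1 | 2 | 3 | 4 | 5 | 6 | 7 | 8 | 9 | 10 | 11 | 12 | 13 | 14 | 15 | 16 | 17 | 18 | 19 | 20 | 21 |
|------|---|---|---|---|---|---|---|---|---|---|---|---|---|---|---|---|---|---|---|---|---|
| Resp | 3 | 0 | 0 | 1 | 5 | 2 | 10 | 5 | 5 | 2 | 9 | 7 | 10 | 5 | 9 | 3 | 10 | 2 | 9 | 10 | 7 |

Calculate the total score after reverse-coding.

104

Reverse-coded items (reverse-coded value = 10 − response):
  item 12: 10 − 7 = 3
  item 13: 10 − 10 = 0
  item 16: 10 − 3 = 7
Scored items: 3, 0, 0, 1, 5, 2, 10, 5, 5, 2, 9, 3, 0, 5, 9, 7, 10, 2, 9, 10, 7
Total = 3 + 0 + 0 + 1 + 5 + 2 + 10 + 5 + 5 + 2 + 9 + 3 + 0 + 5 + 9 + 7 + 10 + 2 + 9 + 10 + 7 = 104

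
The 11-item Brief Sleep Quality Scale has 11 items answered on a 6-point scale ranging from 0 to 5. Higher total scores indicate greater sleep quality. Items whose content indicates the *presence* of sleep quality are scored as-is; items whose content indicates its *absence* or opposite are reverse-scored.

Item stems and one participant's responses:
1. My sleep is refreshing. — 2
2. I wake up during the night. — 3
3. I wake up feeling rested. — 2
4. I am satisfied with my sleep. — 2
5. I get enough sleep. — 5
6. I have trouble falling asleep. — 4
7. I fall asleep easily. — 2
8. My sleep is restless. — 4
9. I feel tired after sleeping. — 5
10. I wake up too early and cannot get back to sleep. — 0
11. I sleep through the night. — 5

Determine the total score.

27

Items 2, 6, 8, 9, 10 describe the absence/opposite of sleep quality → reverse-score.
on a 0–5 scale, reversed = 5 − raw.
  item 1: 2
  item 2: 5 − 3 = 2
  item 3: 2
  item 4: 2
  item 5: 5
  item 6: 5 − 4 = 1
  item 7: 2
  item 8: 5 − 4 = 1
  item 9: 5 − 5 = 0
  item 10: 5 − 0 = 5
  item 11: 5
Total = 2 + 2 + 2 + 2 + 5 + 1 + 2 + 1 + 0 + 5 + 5 = 27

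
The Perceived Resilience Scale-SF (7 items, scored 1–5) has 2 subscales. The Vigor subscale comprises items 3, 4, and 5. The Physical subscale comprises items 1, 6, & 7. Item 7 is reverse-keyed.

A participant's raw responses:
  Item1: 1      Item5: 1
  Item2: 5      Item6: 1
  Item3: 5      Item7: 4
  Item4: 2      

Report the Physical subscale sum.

Physical items: 1, 6, 7.
Of these, item 7 is reverse-keyed; reversed = (1+5) − raw = 6 − raw.
  item 1: 1
  item 6: 1
  item 7: 6 − 4 = 2
Sum = 1 + 1 + 2 = 4

4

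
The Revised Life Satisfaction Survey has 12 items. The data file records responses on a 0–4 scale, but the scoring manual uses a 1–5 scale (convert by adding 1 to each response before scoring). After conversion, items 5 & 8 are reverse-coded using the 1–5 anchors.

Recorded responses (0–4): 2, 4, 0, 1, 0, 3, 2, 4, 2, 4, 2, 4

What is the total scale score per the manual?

Convert to 1–5: 3, 5, 1, 2, 1, 4, 3, 5, 3, 5, 3, 5
Reverse-coded (on a 1–5 scale, reversed = 6 − raw):
  item 5: 6 − 1 = 5
  item 8: 6 − 5 = 1
Scored: 3, 5, 1, 2, 5, 4, 3, 1, 3, 5, 3, 5
Total = 40

40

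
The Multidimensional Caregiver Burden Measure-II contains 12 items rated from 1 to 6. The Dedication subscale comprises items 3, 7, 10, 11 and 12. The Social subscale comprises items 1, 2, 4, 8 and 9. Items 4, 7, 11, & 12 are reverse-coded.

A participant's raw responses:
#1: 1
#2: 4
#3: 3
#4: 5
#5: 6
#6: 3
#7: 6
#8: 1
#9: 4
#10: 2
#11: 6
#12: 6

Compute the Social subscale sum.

12

Social items: 1, 2, 4, 8, 9.
Of these, item 4 is reverse-coded; on a 1–6 scale, reversed = 7 − raw.
  item 1: 1
  item 2: 4
  item 4: 7 − 5 = 2
  item 8: 1
  item 9: 4
Sum = 1 + 4 + 2 + 1 + 4 = 12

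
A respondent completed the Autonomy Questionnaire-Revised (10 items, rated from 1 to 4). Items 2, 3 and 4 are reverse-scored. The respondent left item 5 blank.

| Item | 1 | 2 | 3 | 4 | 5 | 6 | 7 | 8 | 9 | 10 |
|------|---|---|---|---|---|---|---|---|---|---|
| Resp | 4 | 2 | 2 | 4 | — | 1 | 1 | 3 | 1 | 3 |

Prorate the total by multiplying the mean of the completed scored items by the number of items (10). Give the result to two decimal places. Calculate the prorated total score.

22.22

Reverse-coded (on a 1–4 scale, reversed = 5 − raw):
  item 2: 5 − 2 = 3
  item 3: 5 − 2 = 3
  item 4: 5 − 4 = 1
Completed scored items (9 of 10): 4, 3, 3, 1, 1, 1, 3, 1, 3; sum = 20.
Person mean = 20 / 9 ≈ 2.2222
Prorated total = (20 / 9) × 10 = 22.22 (to 2 dp)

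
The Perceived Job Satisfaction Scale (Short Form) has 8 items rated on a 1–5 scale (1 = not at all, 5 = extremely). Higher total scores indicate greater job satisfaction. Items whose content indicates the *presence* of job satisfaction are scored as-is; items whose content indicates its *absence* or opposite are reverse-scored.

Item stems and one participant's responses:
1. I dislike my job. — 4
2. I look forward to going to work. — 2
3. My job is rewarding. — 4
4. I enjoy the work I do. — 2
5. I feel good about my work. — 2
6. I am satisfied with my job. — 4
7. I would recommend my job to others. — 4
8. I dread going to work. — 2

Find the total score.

24

Items 1, 8 describe the absence/opposite of job satisfaction → reverse-score.
on a 1–5 scale, reversed = 6 − raw.
  item 1: 6 − 4 = 2
  item 2: 2
  item 3: 4
  item 4: 2
  item 5: 2
  item 6: 4
  item 7: 4
  item 8: 6 − 2 = 4
Total = 2 + 2 + 4 + 2 + 2 + 4 + 4 + 4 = 24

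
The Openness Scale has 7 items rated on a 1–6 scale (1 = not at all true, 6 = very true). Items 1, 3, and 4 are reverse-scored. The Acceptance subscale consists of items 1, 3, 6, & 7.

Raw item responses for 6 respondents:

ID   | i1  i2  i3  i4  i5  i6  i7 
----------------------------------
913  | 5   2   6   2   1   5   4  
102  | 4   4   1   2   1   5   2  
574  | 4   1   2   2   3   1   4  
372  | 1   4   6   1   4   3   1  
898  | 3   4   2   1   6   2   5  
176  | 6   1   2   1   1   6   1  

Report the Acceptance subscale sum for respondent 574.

13

Respondent 574 raw: 4, 1, 2, 2, 3, 1, 4.
Acceptance items: 1, 3, 6, 7.
Reverse-coded (on a 1–6 scale, reversed = 7 − raw):
  item 1: 7 − 4 = 3
  item 3: 7 − 2 = 5
  item 6: 1
  item 7: 4
Sum = 3 + 5 + 1 + 4 = 13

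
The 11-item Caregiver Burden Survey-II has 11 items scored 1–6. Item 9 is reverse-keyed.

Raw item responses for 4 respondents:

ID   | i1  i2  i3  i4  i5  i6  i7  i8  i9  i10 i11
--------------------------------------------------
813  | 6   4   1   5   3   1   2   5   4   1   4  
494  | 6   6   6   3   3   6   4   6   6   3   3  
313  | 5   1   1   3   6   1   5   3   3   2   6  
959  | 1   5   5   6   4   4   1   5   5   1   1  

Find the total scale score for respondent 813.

35

Respondent 813 raw: 6, 4, 1, 5, 3, 1, 2, 5, 4, 1, 4.
Reverse-coded (on a 1–6 scale, reversed = 7 − raw):
  item 1: 6
  item 2: 4
  item 3: 1
  item 4: 5
  item 5: 3
  item 6: 1
  item 7: 2
  item 8: 5
  item 9: 7 − 4 = 3
  item 10: 1
  item 11: 4
Sum = 6 + 4 + 1 + 5 + 3 + 1 + 2 + 5 + 3 + 1 + 4 = 35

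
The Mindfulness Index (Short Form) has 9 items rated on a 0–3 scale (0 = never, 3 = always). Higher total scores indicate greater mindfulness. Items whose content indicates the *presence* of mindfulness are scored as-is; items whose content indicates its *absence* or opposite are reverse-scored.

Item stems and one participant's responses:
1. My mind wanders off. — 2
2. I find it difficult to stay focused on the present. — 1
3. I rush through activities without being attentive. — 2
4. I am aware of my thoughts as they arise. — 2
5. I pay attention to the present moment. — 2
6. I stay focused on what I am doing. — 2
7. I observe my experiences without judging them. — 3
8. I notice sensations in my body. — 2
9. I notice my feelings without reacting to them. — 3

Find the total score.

Items 1, 2, 3 describe the absence/opposite of mindfulness → reverse-score.
on a 0–3 scale, reversed = 3 − raw.
  item 1: 3 − 2 = 1
  item 2: 3 − 1 = 2
  item 3: 3 − 2 = 1
  item 4: 2
  item 5: 2
  item 6: 2
  item 7: 3
  item 8: 2
  item 9: 3
Total = 1 + 2 + 1 + 2 + 2 + 2 + 3 + 2 + 3 = 18

18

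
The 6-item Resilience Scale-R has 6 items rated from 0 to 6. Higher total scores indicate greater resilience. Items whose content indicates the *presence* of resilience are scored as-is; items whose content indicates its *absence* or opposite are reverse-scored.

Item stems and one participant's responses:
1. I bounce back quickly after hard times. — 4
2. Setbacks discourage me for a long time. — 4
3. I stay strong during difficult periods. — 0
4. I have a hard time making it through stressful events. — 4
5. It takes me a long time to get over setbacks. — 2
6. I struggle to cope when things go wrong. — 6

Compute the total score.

12

Items 2, 4, 5, 6 describe the absence/opposite of resilience → reverse-score.
reversed = (0+6) − raw = 6 − raw.
  item 1: 4
  item 2: 6 − 4 = 2
  item 3: 0
  item 4: 6 − 4 = 2
  item 5: 6 − 2 = 4
  item 6: 6 − 6 = 0
Total = 4 + 2 + 0 + 2 + 4 + 0 = 12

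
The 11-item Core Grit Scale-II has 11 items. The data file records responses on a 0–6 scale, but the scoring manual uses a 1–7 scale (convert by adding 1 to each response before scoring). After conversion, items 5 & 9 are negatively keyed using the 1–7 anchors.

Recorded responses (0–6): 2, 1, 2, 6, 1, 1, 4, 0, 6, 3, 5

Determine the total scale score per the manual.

Convert to 1–7: 3, 2, 3, 7, 2, 2, 5, 1, 7, 4, 6
Reverse-coded (reverse-coded value = 8 − response):
  item 5: 8 − 2 = 6
  item 9: 8 − 7 = 1
Scored: 3, 2, 3, 7, 6, 2, 5, 1, 1, 4, 6
Total = 40

40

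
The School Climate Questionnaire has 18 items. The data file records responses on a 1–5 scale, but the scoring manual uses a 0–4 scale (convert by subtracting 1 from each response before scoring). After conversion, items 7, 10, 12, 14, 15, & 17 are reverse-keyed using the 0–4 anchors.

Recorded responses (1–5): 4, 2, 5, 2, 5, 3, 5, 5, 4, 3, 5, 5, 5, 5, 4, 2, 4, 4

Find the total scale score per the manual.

Convert to 0–4: 3, 1, 4, 1, 4, 2, 4, 4, 3, 2, 4, 4, 4, 4, 3, 1, 3, 3
Reverse-coded (on a 0–4 scale, reversed = 4 − raw):
  item 7: 4 − 4 = 0
  item 10: 4 − 2 = 2
  item 12: 4 − 4 = 0
  item 14: 4 − 4 = 0
  item 15: 4 − 3 = 1
  item 17: 4 − 3 = 1
Scored: 3, 1, 4, 1, 4, 2, 0, 4, 3, 2, 4, 0, 4, 0, 1, 1, 1, 3
Total = 38

38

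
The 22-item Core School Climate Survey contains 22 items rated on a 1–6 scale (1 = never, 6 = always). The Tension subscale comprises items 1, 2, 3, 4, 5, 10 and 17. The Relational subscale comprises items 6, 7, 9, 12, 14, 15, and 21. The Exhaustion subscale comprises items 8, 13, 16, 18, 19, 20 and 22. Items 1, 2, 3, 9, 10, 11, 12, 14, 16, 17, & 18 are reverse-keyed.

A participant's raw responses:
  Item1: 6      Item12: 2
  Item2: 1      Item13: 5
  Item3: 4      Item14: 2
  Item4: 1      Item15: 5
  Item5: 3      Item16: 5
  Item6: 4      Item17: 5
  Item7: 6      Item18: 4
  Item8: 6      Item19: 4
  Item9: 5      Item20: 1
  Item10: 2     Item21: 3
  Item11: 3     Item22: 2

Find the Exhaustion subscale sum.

Exhaustion items: 8, 13, 16, 18, 19, 20, 22.
Of these, items 16 & 18 are reverse-keyed; reverse-coded value = 7 − response.
  item 8: 6
  item 13: 5
  item 16: 7 − 5 = 2
  item 18: 7 − 4 = 3
  item 19: 4
  item 20: 1
  item 22: 2
Sum = 6 + 5 + 2 + 3 + 4 + 1 + 2 = 23

23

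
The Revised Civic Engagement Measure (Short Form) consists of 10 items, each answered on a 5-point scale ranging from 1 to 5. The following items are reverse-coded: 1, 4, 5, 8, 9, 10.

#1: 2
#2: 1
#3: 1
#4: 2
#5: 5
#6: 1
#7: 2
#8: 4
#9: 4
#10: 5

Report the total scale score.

19

Raw sum = 27. Reverse-coded items: 1, 4, 5, 8, 9, 10; their raw sum = 22.
Each reversal replaces raw with 6 − raw, changing the total by 6 − 2·raw per item.
Total = 27 + 6·6 − 2·22 = 27 + 36 − 44 = 19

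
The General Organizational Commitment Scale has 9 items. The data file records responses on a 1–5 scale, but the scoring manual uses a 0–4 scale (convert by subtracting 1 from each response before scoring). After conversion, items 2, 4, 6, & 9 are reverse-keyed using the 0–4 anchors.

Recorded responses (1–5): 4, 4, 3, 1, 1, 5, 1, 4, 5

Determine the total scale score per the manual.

13

Convert to 0–4: 3, 3, 2, 0, 0, 4, 0, 3, 4
Reverse-coded (reversed = (0+4) − raw = 4 − raw):
  item 2: 4 − 3 = 1
  item 4: 4 − 0 = 4
  item 6: 4 − 4 = 0
  item 9: 4 − 4 = 0
Scored: 3, 1, 2, 4, 0, 0, 0, 3, 0
Total = 13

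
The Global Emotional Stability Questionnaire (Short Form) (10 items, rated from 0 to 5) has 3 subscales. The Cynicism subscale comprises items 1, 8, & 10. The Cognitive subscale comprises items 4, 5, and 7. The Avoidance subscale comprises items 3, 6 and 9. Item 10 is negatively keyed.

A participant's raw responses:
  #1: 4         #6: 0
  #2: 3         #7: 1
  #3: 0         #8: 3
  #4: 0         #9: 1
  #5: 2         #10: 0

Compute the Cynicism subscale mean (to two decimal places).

4.00

Cynicism items: 1, 8, 10.
Of these, item 10 is negatively keyed; reverse-coded value = 5 − response.
  item 1: 4
  item 8: 3
  item 10: 5 − 0 = 5
Sum = 4 + 3 + 5 = 12
Mean = 12 / 3 = 4.00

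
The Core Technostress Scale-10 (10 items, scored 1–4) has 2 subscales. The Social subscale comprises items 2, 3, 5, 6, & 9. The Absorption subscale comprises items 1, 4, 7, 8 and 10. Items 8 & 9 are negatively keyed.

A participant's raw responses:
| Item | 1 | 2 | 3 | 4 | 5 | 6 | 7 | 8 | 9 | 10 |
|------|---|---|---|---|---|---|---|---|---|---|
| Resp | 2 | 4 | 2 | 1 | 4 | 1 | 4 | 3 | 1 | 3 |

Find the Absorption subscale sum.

Absorption items: 1, 4, 7, 8, 10.
Of these, item 8 is negatively keyed; on a 1–4 scale, reversed = 5 − raw.
  item 1: 2
  item 4: 1
  item 7: 4
  item 8: 5 − 3 = 2
  item 10: 3
Sum = 2 + 1 + 4 + 2 + 3 = 12

12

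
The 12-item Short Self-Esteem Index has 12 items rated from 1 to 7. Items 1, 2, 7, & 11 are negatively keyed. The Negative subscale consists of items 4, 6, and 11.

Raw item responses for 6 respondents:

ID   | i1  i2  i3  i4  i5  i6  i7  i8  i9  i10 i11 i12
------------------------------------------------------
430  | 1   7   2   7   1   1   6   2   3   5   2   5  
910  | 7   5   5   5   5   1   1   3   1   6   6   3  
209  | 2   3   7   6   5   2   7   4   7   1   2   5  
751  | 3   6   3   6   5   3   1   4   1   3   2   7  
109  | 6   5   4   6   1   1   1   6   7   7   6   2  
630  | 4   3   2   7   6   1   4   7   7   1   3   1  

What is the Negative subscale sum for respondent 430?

14

Respondent 430 raw: 1, 7, 2, 7, 1, 1, 6, 2, 3, 5, 2, 5.
Negative items: 4, 6, 11.
Reverse-coded (reversed = (1+7) − raw = 8 − raw):
  item 4: 7
  item 6: 1
  item 11: 8 − 2 = 6
Sum = 7 + 1 + 6 = 14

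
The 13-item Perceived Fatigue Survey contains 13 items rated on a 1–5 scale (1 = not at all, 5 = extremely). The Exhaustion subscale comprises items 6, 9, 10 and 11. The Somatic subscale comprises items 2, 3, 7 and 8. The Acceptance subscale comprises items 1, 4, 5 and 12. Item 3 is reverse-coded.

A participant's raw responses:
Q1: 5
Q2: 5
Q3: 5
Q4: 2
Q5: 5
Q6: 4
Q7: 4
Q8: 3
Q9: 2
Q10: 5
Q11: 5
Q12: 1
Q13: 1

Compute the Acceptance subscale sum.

13

Acceptance items: 1, 4, 5, 12.
  item 1: 5
  item 4: 2
  item 5: 5
  item 12: 1
Sum = 5 + 2 + 5 + 1 = 13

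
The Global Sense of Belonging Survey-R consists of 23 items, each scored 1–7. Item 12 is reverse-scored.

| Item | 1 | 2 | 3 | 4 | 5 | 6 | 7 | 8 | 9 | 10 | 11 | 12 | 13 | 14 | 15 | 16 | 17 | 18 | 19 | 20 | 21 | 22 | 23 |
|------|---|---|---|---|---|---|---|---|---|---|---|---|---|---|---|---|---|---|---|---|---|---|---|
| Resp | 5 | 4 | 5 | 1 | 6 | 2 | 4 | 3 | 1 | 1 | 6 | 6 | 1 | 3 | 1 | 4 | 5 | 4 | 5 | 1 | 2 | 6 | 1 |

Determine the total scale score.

Reverse-coded items (on a 1–7 scale, reversed = 8 − raw):
  item 12: 8 − 6 = 2
After reverse-coding: 5, 4, 5, 1, 6, 2, 4, 3, 1, 1, 6, 2, 1, 3, 1, 4, 5, 4, 5, 1, 2, 6, 1
Total = 5 + 4 + 5 + 1 + 6 + 2 + 4 + 3 + 1 + 1 + 6 + 2 + 1 + 3 + 1 + 4 + 5 + 4 + 5 + 1 + 2 + 6 + 1 = 73

73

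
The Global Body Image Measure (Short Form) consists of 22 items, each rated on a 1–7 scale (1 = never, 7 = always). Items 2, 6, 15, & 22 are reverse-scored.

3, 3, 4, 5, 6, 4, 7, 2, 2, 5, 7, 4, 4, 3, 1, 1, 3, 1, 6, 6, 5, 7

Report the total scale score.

Raw sum = 89. Reverse-scored items: 2, 6, 15, 22; their raw sum = 15.
Each reversal replaces raw with 8 − raw, changing the total by 8 − 2·raw per item.
Total = 89 + 4·8 − 2·15 = 89 + 32 − 30 = 91

91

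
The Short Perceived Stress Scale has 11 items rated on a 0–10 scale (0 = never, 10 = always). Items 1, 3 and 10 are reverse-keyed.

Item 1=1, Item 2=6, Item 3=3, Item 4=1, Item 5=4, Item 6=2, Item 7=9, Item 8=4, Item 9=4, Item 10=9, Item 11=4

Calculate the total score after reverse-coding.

Reversing items 1, 3, & 10 with 10 − raw:
Total = (10−1) + 6 + (10−3) + 1 + 4 + 2 + 9 + 4 + 4 + (10−9) + 4
      = 9 + 6 + 7 + 1 + 4 + 2 + 9 + 4 + 4 + 1 + 4 = 51

51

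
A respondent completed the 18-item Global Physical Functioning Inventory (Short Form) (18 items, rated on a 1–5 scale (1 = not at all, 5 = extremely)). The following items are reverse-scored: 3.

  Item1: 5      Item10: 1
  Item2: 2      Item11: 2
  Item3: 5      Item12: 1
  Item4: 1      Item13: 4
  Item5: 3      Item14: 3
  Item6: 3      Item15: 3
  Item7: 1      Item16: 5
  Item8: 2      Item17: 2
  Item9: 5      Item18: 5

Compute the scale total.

49

Raw sum = 53. Reverse-scored items: 3; their raw sum = 5.
Each reversal replaces raw with 6 − raw, changing the total by 6 − 2·raw per item.
Total = 53 + 1·6 − 2·5 = 53 + 6 − 10 = 49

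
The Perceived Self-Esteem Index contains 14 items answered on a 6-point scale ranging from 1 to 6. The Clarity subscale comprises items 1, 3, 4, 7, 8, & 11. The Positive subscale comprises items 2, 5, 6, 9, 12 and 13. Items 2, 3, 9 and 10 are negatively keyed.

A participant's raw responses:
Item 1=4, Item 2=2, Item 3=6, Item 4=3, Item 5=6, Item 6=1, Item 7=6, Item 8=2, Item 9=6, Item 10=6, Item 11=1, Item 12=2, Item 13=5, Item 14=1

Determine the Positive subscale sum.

Positive items: 2, 5, 6, 9, 12, 13.
Of these, items 2 and 9 are negatively keyed; reversed = (1+6) − raw = 7 − raw.
  item 2: 7 − 2 = 5
  item 5: 6
  item 6: 1
  item 9: 7 − 6 = 1
  item 12: 2
  item 13: 5
Sum = 5 + 6 + 1 + 1 + 2 + 5 = 20

20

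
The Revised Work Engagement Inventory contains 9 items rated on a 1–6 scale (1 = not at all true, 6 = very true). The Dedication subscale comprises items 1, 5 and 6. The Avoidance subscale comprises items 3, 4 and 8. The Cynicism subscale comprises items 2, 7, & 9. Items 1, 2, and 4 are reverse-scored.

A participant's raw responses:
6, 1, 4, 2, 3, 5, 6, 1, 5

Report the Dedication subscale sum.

9

Dedication items: 1, 5, 6.
Of these, item 1 is reverse-scored; on a 1–6 scale, reversed = 7 − raw.
  item 1: 7 − 6 = 1
  item 5: 3
  item 6: 5
Sum = 1 + 3 + 5 = 9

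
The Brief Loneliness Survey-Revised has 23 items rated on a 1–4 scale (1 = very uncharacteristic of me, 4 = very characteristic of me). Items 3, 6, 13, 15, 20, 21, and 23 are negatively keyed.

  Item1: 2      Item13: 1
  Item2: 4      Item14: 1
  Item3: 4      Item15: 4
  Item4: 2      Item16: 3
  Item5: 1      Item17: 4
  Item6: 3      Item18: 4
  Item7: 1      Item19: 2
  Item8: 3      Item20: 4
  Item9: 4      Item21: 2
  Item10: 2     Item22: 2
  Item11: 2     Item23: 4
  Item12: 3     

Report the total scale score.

Reversing items 3, 6, 13, 15, 20, 21, and 23 with 5 − raw:
Total = 2 + 4 + (5−4) + 2 + 1 + (5−3) + 1 + 3 + 4 + 2 + 2 + 3 + (5−1) + 1 + (5−4) + 3 + 4 + 4 + 2 + (5−4) + (5−2) + 2 + (5−4)
      = 2 + 4 + 1 + 2 + 1 + 2 + 1 + 3 + 4 + 2 + 2 + 3 + 4 + 1 + 1 + 3 + 4 + 4 + 2 + 1 + 3 + 2 + 1 = 53

53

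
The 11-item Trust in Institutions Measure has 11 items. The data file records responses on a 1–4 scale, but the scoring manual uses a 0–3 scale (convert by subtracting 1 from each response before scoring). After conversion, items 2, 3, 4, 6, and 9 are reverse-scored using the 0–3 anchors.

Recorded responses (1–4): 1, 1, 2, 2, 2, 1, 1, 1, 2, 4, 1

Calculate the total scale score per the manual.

Convert to 0–3: 0, 0, 1, 1, 1, 0, 0, 0, 1, 3, 0
Reverse-coded (on a 0–3 scale, reversed = 3 − raw):
  item 2: 3 − 0 = 3
  item 3: 3 − 1 = 2
  item 4: 3 − 1 = 2
  item 6: 3 − 0 = 3
  item 9: 3 − 1 = 2
Scored: 0, 3, 2, 2, 1, 3, 0, 0, 2, 3, 0
Total = 16

16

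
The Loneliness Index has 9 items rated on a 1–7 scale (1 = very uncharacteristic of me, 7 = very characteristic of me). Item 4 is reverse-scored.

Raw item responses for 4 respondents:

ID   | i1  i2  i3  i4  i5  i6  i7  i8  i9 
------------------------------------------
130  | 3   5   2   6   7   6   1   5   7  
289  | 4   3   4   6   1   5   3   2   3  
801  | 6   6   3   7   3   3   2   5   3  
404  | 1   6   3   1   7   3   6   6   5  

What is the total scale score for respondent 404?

44

Respondent 404 raw: 1, 6, 3, 1, 7, 3, 6, 6, 5.
Reverse-coded (reversed = (1+7) − raw = 8 − raw):
  item 1: 1
  item 2: 6
  item 3: 3
  item 4: 8 − 1 = 7
  item 5: 7
  item 6: 3
  item 7: 6
  item 8: 6
  item 9: 5
Sum = 1 + 6 + 3 + 7 + 7 + 3 + 6 + 6 + 5 = 44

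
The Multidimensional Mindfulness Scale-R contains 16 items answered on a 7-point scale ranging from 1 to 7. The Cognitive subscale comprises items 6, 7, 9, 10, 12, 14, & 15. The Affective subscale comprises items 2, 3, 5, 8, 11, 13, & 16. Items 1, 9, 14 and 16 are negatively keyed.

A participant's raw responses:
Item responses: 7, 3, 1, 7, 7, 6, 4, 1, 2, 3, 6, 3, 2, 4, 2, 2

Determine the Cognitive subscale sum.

Cognitive items: 6, 7, 9, 10, 12, 14, 15.
Of these, items 9 and 14 are negatively keyed; on a 1–7 scale, reversed = 8 − raw.
  item 6: 6
  item 7: 4
  item 9: 8 − 2 = 6
  item 10: 3
  item 12: 3
  item 14: 8 − 4 = 4
  item 15: 2
Sum = 6 + 4 + 6 + 3 + 3 + 4 + 2 = 28

28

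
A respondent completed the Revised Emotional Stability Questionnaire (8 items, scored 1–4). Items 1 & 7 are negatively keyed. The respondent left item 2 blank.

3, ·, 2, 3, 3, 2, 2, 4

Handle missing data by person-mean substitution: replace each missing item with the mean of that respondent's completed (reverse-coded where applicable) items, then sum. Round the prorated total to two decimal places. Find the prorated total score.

Reverse-coded (on a 1–4 scale, reversed = 5 − raw):
  item 1: 5 − 3 = 2
  item 7: 5 − 2 = 3
Completed scored items (7 of 8): 2, 2, 3, 3, 2, 3, 4; sum = 19.
Person mean = 19 / 7 ≈ 2.7143
Prorated total = (19 / 7) × 8 = 21.71 (to 2 dp)

21.71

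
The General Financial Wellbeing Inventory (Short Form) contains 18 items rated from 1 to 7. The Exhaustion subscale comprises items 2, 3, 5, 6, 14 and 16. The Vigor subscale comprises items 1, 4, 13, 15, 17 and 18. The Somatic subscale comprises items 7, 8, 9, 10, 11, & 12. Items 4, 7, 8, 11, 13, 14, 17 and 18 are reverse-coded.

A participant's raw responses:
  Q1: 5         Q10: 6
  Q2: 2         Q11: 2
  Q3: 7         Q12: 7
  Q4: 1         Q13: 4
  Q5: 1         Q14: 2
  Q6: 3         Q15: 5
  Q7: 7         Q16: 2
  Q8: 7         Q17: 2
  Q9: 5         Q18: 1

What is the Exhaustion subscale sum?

21

Exhaustion items: 2, 3, 5, 6, 14, 16.
Of these, item 14 is reverse-coded; on a 1–7 scale, reversed = 8 − raw.
  item 2: 2
  item 3: 7
  item 5: 1
  item 6: 3
  item 14: 8 − 2 = 6
  item 16: 2
Sum = 2 + 7 + 1 + 3 + 6 + 2 = 21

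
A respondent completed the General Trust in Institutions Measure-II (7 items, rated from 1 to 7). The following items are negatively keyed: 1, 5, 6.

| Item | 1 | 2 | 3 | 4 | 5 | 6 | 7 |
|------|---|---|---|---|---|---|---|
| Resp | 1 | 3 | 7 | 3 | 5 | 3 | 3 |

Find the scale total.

31

Reversing items 1, 5 and 6 with 8 − raw:
Total = (8−1) + 3 + 7 + 3 + (8−5) + (8−3) + 3
      = 7 + 3 + 7 + 3 + 3 + 5 + 3 = 31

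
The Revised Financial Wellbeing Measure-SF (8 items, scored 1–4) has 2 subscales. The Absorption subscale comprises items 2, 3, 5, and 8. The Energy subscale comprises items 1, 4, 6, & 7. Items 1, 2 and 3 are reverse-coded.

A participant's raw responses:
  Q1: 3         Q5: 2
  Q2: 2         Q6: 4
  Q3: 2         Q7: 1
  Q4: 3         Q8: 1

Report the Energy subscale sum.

Energy items: 1, 4, 6, 7.
Of these, item 1 is reverse-coded; on a 1–4 scale, reversed = 5 − raw.
  item 1: 5 − 3 = 2
  item 4: 3
  item 6: 4
  item 7: 1
Sum = 2 + 3 + 4 + 1 = 10

10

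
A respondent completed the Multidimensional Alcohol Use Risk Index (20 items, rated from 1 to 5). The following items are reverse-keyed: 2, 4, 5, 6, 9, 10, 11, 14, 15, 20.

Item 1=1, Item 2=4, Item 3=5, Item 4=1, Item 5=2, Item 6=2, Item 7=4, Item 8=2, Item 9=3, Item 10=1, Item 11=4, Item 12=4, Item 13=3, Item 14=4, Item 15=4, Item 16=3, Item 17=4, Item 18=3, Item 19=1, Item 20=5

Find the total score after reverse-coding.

Reversing items 2, 4, 5, 6, 9, 10, 11, 14, 15 and 20 with 6 − raw:
Total = 1 + (6−4) + 5 + (6−1) + (6−2) + (6−2) + 4 + 2 + (6−3) + (6−1) + (6−4) + 4 + 3 + (6−4) + (6−4) + 3 + 4 + 3 + 1 + (6−5)
      = 1 + 2 + 5 + 5 + 4 + 4 + 4 + 2 + 3 + 5 + 2 + 4 + 3 + 2 + 2 + 3 + 4 + 3 + 1 + 1 = 60

60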